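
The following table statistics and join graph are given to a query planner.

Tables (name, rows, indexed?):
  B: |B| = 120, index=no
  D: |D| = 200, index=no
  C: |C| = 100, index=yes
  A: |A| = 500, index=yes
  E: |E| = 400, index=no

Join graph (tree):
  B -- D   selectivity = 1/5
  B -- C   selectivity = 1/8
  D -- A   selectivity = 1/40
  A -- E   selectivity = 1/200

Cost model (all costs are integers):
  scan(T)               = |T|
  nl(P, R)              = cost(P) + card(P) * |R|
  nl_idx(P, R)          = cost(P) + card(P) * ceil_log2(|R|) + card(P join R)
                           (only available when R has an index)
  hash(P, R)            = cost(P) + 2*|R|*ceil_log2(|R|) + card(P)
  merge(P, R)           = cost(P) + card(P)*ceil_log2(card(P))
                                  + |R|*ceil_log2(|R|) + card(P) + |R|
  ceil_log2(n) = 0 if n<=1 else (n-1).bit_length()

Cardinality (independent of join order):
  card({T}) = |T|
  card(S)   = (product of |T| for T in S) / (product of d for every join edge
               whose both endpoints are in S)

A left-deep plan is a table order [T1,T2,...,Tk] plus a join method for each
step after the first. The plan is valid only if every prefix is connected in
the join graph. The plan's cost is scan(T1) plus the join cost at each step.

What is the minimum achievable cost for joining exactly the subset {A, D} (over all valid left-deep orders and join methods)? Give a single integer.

Selinger DP over subsets of {A,D}:
  {D}: scan cost=200, card=200
  {A}: scan cost=500, card=500
  {AD}: card=2500; try (D,hash)→4200, (A,nl_idx)→4500, (A,merge)→7000, (D,merge)→7300, (A,hash)→9400, (A,nl)→100200 …(+1); best=4200 via (D,hash)

4200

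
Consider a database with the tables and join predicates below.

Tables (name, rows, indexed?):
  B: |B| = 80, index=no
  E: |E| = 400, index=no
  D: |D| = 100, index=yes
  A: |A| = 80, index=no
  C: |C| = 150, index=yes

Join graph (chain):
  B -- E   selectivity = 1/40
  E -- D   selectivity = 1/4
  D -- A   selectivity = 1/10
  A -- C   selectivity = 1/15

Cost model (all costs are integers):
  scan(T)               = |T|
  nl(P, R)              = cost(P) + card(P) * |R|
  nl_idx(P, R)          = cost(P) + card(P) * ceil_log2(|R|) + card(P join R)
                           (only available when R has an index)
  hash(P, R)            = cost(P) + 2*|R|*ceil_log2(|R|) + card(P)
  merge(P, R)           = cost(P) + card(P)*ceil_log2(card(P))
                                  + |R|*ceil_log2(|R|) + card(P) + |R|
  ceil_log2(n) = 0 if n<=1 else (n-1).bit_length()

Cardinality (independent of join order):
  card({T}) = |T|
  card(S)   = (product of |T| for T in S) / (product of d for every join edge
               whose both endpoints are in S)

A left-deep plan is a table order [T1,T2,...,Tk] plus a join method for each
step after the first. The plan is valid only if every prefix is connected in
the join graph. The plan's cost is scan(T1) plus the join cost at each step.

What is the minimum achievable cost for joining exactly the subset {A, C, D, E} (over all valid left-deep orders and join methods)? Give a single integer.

Selinger DP over subsets of {A,C,D,E}:
  {E}: scan cost=400, card=400
  {D}: scan cost=100, card=100
  {A}: scan cost=80, card=80
  {C}: scan cost=150, card=150
  {DE}: card=10000; try (D,hash)→2200, (E,merge)→4900, (D,merge)→5200, (E,hash)→7400, (D,nl_idx)→13200, (E,nl)→40100 …(+1); best=2200 via (D,hash)
  {AD}: card=800; try (A,hash)→1320, (D,nl_idx)→1440, (D,merge)→1520, (A,merge)→1540, (D,hash)→1560, (D,nl)→8080 …(+1); best=1320 via (A,hash)
  {AC}: card=800; try (A,hash)→1420, (C,nl_idx)→1520, (C,merge)→2070, (A,merge)→2140, (C,hash)→2560, (C,nl)→12080 …(+1); best=1420 via (A,hash)
  {ADE}: card=80000; try (E,hash)→9320, (A,hash)→13320, (E,merge)→14120, (A,merge)→152840, (E,nl)→321320, (A,nl)→802200; best=9320 via (E,hash)
  {ACD}: card=8000; try (D,hash)→3620, (C,hash)→4520, (D,merge)→11020, (C,merge)→11470, (D,nl_idx)→15020, (C,nl_idx)→15720 …(+2); best=3620 via (D,hash)
  {ACDE}: card=800000; try (E,hash)→18820, (C,hash)→91720, (E,merge)→119620, (C,nl_idx)→1449320, (C,merge)→1450670, (E,nl)→3203620 …(+1); best=18820 via (E,hash)

18820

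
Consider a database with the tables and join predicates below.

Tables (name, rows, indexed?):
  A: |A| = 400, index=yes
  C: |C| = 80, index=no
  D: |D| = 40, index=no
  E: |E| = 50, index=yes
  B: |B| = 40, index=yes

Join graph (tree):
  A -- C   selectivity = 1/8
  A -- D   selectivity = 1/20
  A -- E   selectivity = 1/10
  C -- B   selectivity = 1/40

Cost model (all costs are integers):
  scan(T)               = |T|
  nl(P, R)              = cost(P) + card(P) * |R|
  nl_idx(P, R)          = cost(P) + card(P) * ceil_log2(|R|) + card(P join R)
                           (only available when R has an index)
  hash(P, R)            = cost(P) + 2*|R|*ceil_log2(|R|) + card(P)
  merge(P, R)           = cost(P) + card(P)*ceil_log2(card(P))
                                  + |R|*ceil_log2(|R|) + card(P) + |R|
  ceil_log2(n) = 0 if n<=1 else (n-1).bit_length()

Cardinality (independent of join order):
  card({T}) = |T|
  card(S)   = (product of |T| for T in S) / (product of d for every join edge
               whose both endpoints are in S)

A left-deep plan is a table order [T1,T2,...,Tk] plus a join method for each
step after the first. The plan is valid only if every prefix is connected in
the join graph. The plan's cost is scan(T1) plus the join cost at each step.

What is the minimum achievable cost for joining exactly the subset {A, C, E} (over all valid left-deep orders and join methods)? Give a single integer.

Selinger DP over subsets of {A,C,E}:
  {A}: scan cost=400, card=400
  {C}: scan cost=80, card=80
  {E}: scan cost=50, card=50
  {AC}: card=4000; try (C,hash)→1920, (A,merge)→4720, (A,nl_idx)→4800, (C,merge)→5040, (A,hash)→7360, (A,nl)→32080 …(+1); best=1920 via (C,hash)
  {AE}: card=2000; try (E,hash)→1400, (A,nl_idx)→2500, (A,merge)→4400, (E,merge)→4750, (E,nl_idx)→4800, (A,hash)→7300 …(+2); best=1400 via (E,hash)
  {ACE}: card=20000; try (C,hash)→4520, (E,hash)→6520, (C,merge)→26040, (E,nl_idx)→45920, (E,merge)→54270, (C,nl)→161400 …(+1); best=4520 via (C,hash)

4520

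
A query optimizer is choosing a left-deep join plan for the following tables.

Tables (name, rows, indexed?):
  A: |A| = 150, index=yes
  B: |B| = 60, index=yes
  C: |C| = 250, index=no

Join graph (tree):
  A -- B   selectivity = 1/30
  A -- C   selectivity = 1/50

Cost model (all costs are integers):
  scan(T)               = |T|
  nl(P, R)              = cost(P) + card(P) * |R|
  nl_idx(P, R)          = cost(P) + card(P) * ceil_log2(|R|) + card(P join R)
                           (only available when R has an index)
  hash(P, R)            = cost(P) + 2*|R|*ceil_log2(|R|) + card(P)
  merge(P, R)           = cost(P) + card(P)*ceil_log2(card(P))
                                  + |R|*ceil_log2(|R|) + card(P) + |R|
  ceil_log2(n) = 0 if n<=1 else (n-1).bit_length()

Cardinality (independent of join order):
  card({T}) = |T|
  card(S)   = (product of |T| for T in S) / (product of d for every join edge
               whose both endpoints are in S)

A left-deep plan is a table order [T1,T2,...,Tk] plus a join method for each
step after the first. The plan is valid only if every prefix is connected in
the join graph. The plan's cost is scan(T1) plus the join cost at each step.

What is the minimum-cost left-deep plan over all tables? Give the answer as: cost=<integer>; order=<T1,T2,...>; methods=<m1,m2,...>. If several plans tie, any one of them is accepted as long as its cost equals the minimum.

Selinger DP (subsets sized 1..n):
  {A}: scan cost=150, card=150
  {B}: scan cost=60, card=60
  {C}: scan cost=250, card=250
  {AB}: card=300; try (A,nl_idx)→840, (B,hash)→1020, (B,nl_idx)→1350, (A,merge)→1830, (B,merge)→1920, (A,hash)→2520 …(+2); best=840 via (A,nl_idx)
  {AC}: card=750; try (A,hash)→2900, (A,nl_idx)→3000, (C,merge)→3750, (A,merge)→3850, (C,hash)→4300, (C,nl)→37650 …(+1); best=2900 via (A,hash)
  {ABC}: card=1500; try (B,hash)→4370, (C,hash)→5140, (C,merge)→6090, (B,nl_idx)→8900, (B,merge)→11570, (B,nl)→47900 …(+1); best=4370 via (B,hash)

cost=4370; order=C,A,B; methods=hash,hash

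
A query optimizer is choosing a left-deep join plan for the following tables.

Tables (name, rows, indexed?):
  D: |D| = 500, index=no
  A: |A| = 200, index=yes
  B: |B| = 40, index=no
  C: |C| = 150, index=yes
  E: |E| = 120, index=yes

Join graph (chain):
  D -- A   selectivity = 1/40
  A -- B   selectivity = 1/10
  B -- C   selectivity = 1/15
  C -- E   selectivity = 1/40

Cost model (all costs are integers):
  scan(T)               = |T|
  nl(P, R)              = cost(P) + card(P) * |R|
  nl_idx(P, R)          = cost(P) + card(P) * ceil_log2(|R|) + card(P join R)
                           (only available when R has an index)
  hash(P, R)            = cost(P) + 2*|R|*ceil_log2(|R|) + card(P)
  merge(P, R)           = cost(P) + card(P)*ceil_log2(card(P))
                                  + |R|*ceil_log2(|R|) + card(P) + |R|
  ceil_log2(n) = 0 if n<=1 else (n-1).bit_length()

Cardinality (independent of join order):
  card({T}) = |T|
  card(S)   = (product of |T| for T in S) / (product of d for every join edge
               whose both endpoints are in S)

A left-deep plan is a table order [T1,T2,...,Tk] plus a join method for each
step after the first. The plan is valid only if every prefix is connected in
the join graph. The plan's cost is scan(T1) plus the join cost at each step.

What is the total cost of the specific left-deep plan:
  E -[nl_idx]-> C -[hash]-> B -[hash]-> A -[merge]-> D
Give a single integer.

step 1: scan E: cost=120, card=120
step 2: join C via nl_idx
    card(P join C) = 120*150/(40) = 450
    cost = 120 + 120*8 + 450 = 1530
step 3: join B via hash
    card(P join B) = 450*40/(15) = 1200
    cost = 1530 + 2*40*6 + 450 = 2460
step 4: join A via hash
    card(P join A) = 1200*200/(10) = 24000
    cost = 2460 + 2*200*8 + 1200 = 6860
step 5: join D via merge
    card(P join D) = 24000*500/(40) = 300000
    cost = 6860 + 24000*15 + 500*9 + 24000 + 500 = 395860

395860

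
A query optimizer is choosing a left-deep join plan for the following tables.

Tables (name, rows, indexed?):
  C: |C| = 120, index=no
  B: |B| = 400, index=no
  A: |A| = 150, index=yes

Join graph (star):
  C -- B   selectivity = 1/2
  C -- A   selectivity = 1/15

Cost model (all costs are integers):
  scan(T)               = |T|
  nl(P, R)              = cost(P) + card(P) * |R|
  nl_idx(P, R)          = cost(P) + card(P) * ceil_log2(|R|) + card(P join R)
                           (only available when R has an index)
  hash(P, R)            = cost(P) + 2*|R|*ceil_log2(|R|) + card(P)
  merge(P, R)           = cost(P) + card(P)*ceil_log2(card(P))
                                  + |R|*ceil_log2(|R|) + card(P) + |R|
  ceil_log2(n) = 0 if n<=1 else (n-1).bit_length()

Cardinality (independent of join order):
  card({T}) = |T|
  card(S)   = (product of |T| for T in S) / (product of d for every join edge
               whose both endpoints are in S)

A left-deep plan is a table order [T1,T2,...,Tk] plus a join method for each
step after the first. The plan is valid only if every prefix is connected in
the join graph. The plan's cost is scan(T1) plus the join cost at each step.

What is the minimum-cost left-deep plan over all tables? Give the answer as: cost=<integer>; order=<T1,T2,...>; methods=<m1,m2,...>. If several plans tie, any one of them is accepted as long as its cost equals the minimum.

Selinger DP (subsets sized 1..n):
  {C}: scan cost=120, card=120
  {B}: scan cost=400, card=400
  {A}: scan cost=150, card=150
  {BC}: card=24000; try (C,hash)→2480, (B,merge)→5080, (C,merge)→5360, (B,hash)→7440, (B,nl)→48120, (C,nl)→48400; best=2480 via (C,hash)
  {AC}: card=1200; try (C,hash)→1980, (A,nl_idx)→2280, (A,merge)→2430, (C,merge)→2460, (A,hash)→2640, (A,nl)→18120 …(+1); best=1980 via (C,hash)
  {ABC}: card=240000; try (B,hash)→10380, (B,merge)→20380, (A,hash)→28880, (A,merge)→387830, (A,nl_idx)→434480, (B,nl)→481980 …(+1); best=10380 via (B,hash)

cost=10380; order=A,C,B; methods=hash,hash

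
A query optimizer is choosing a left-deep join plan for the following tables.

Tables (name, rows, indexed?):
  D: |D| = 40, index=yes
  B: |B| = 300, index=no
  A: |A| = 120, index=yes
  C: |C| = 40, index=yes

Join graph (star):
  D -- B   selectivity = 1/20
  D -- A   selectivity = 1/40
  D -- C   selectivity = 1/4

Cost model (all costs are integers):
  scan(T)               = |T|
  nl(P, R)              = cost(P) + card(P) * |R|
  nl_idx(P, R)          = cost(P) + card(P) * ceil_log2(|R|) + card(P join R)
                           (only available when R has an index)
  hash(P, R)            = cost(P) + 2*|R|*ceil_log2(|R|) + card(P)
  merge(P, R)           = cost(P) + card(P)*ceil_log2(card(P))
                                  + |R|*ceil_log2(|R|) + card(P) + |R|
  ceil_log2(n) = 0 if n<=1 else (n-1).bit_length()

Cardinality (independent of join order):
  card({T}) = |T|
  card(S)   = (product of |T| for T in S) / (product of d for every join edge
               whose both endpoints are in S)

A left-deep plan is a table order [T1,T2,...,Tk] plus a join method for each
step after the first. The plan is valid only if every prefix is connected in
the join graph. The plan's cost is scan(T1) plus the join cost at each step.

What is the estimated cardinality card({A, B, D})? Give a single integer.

1800

Tables in S: A(120), B(300), D(40)
Edges inside S: D-B(d=20), D-A(d=40)
numerator = 120 * 300 * 40 = 1440000
denominator = 20 * 40 = 800
card(S) = 1440000 / 800 = 1800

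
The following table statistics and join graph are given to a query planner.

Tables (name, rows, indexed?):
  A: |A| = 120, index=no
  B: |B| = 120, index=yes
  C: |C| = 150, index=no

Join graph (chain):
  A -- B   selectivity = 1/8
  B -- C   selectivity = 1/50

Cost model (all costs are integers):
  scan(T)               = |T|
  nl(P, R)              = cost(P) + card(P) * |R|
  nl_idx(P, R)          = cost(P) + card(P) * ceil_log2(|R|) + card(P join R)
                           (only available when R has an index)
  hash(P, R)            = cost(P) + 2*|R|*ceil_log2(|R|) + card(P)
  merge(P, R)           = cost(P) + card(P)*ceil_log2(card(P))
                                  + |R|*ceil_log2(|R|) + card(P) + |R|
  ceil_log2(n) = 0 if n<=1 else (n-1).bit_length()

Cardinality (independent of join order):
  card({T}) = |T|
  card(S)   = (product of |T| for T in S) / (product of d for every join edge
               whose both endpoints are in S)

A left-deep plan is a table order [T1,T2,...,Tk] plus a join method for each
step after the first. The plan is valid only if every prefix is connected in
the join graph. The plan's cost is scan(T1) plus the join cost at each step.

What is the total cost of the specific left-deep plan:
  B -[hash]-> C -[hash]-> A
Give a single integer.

step 1: scan B: cost=120, card=120
step 2: join C via hash
    card(P join C) = 120*150/(50) = 360
    cost = 120 + 2*150*8 + 120 = 2640
step 3: join A via hash
    card(P join A) = 360*120/(8) = 5400
    cost = 2640 + 2*120*7 + 360 = 4680

4680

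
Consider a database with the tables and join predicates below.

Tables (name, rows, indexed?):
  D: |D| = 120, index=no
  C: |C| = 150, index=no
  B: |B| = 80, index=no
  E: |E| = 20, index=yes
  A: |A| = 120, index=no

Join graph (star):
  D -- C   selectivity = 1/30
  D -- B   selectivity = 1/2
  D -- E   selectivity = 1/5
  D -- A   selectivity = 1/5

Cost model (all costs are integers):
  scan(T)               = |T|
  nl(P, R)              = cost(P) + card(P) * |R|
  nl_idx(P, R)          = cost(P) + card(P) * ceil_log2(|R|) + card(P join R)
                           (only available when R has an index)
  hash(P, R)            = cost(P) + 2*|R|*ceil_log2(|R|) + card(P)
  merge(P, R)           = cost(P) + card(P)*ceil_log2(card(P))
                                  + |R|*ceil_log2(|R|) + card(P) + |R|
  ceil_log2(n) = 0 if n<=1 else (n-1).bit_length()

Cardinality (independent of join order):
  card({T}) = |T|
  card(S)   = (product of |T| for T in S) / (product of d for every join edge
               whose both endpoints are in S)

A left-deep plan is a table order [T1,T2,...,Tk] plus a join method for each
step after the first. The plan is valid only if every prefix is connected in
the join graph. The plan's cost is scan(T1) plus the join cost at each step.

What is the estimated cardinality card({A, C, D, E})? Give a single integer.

Tables in S: A(120), C(150), D(120), E(20)
Edges inside S: D-C(d=30), D-E(d=5), D-A(d=5)
numerator = 120 * 150 * 120 * 20 = 43200000
denominator = 30 * 5 * 5 = 750
card(S) = 43200000 / 750 = 57600

57600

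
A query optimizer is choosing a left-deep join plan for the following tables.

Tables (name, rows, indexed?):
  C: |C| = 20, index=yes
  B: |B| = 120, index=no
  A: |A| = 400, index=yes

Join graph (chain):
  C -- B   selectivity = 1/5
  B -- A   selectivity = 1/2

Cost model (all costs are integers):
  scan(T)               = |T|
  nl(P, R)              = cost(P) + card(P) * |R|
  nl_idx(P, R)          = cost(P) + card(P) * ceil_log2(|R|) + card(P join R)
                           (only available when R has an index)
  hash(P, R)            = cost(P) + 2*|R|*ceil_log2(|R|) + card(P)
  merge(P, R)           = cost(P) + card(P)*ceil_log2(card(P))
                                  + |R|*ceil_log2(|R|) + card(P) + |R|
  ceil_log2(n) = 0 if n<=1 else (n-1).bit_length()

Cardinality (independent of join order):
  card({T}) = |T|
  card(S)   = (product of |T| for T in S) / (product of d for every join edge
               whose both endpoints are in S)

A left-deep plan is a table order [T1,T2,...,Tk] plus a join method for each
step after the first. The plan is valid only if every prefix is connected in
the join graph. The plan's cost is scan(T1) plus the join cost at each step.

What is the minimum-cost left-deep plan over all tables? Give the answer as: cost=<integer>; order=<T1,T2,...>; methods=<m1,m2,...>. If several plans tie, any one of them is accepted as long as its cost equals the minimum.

cost=8120; order=B,C,A; methods=hash,hash

Selinger DP (subsets sized 1..n):
  {C}: scan cost=20, card=20
  {B}: scan cost=120, card=120
  {A}: scan cost=400, card=400
  {BC}: card=480; try (C,hash)→440, (B,merge)→1100, (C,merge)→1200, (C,nl_idx)→1200, (B,hash)→1720, (B,nl)→2420 …(+1); best=440 via (C,hash)
  {AB}: card=24000; try (B,hash)→2480, (A,merge)→5080, (B,merge)→5360, (A,hash)→7440, (A,nl_idx)→25200, (A,nl)→48120 …(+1); best=2480 via (B,hash)
  {ABC}: card=96000; try (A,hash)→8120, (A,merge)→9240, (C,hash)→26680, (A,nl_idx)→100760, (A,nl)→192440, (C,nl_idx)→218480 …(+2); best=8120 via (A,hash)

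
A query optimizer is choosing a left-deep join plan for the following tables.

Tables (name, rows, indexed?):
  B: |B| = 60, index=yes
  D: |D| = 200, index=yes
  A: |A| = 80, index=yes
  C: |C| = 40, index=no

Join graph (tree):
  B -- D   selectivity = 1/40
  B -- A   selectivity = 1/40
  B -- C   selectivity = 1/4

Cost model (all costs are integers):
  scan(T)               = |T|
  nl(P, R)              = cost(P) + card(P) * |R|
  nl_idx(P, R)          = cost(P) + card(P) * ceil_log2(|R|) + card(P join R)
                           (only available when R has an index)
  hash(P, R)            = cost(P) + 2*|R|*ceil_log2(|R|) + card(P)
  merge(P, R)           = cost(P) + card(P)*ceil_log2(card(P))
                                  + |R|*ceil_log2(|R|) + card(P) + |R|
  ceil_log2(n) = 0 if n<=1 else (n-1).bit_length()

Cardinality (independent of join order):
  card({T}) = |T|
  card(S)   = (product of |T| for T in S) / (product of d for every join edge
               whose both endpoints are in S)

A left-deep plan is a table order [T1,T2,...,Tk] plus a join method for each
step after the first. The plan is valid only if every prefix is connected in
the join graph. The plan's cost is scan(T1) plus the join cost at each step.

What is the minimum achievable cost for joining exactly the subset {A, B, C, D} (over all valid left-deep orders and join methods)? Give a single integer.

Selinger DP over subsets of {A,B,C,D}:
  {B}: scan cost=60, card=60
  {D}: scan cost=200, card=200
  {A}: scan cost=80, card=80
  {C}: scan cost=40, card=40
  {BD}: card=300; try (D,nl_idx)→840, (B,hash)→1120, (B,nl_idx)→1700, (D,merge)→2280, (B,merge)→2420, (D,hash)→3320 …(+2); best=840 via (D,nl_idx)
  {AB}: card=120; try (A,nl_idx)→600, (B,nl_idx)→680, (B,hash)→880, (A,merge)→1120, (B,merge)→1140, (A,hash)→1240 …(+2); best=600 via (A,nl_idx)
  {BC}: card=600; try (C,hash)→600, (B,merge)→740, (C,merge)→760, (B,hash)→800, (B,nl_idx)→880, (B,nl)→2440 …(+1); best=600 via (C,hash)
  {ABD}: card=600; try (D,nl_idx)→2160, (A,hash)→2260, (D,merge)→3360, (A,nl_idx)→3540, (D,hash)→3920, (A,merge)→4480 …(+2); best=2160 via (D,nl_idx)
  {BCD}: card=3000; try (C,hash)→1620, (C,merge)→4120, (D,hash)→4400, (D,nl_idx)→8400, (D,merge)→9000, (C,nl)→12840 …(+1); best=1620 via (C,hash)
  {ABC}: card=1200; try (C,hash)→1200, (C,merge)→1840, (A,hash)→2320, (C,nl)→5400, (A,nl_idx)→6000, (A,merge)→7840 …(+1); best=1200 via (C,hash)
  {ABCD}: card=6000; try (C,hash)→3240, (D,hash)→5600, (A,hash)→5740, (C,merge)→9040, (D,nl_idx)→16800, (D,merge)→17400 …(+5); best=3240 via (C,hash)

3240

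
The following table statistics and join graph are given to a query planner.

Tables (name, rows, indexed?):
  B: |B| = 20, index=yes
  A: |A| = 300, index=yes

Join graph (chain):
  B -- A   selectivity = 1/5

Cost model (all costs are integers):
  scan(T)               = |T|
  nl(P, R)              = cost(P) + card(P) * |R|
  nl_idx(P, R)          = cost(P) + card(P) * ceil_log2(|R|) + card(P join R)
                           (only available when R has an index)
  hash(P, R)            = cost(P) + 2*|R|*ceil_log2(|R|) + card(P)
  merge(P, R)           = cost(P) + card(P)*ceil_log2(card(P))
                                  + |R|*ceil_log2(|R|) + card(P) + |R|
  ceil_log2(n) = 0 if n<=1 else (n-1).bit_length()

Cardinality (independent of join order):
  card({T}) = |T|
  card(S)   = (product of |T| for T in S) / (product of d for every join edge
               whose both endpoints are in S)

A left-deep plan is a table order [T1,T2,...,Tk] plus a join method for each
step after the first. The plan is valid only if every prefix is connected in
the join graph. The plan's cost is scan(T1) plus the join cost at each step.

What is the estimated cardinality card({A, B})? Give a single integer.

1200

Tables in S: A(300), B(20)
Edges inside S: B-A(d=5)
numerator = 300 * 20 = 6000
denominator = 5 = 5
card(S) = 6000 / 5 = 1200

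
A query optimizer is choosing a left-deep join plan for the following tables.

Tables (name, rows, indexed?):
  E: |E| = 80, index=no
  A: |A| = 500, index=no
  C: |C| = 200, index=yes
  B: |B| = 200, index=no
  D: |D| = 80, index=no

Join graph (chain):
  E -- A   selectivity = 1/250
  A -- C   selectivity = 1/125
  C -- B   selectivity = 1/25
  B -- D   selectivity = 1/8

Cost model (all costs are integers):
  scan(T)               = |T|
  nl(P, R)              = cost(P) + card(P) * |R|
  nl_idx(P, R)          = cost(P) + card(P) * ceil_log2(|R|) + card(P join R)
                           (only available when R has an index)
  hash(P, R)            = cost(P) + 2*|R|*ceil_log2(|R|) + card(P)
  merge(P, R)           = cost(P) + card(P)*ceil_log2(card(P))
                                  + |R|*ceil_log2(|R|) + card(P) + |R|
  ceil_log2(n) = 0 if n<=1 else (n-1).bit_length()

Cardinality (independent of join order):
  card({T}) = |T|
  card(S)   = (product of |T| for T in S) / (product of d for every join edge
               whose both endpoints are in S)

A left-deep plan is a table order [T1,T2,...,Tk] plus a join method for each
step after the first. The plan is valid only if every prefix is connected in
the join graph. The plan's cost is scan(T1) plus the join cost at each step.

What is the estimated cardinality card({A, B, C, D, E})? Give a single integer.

Tables in S: A(500), B(200), C(200), D(80), E(80)
Edges inside S: E-A(d=250), A-C(d=125), C-B(d=25), B-D(d=8)
numerator = 500 * 200 * 200 * 80 * 80 = 128000000000
denominator = 250 * 125 * 25 * 8 = 6250000
card(S) = 128000000000 / 6250000 = 20480

20480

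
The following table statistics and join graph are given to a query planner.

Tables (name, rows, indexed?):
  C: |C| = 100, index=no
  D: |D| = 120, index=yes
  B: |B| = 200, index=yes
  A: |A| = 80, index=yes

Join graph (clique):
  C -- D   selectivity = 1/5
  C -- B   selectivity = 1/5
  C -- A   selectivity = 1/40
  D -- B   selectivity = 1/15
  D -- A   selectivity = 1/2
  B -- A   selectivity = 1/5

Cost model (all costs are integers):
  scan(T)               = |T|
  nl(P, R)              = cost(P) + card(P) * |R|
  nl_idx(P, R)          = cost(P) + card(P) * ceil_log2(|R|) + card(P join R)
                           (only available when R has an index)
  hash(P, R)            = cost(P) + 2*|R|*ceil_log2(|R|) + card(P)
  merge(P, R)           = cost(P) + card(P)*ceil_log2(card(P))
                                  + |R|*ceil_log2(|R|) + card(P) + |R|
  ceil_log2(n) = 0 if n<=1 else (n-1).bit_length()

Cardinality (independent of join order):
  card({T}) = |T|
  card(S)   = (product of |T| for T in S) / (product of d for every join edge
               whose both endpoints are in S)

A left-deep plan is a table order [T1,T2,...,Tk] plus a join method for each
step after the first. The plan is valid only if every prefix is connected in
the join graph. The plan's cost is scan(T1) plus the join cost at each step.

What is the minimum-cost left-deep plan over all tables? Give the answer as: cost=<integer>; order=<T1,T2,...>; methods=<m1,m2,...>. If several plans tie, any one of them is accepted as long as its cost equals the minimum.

cost=7480; order=C,A,B,D; methods=nl_idx,nl_idx,hash

Selinger DP (subsets sized 1..n):
  {C}: scan cost=100, card=100
  {D}: scan cost=120, card=120
  {B}: scan cost=200, card=200
  {A}: scan cost=80, card=80
  {CD}: card=2400; try (C,hash)→1640, (D,merge)→1860, (D,hash)→1880, (C,merge)→1880, (D,nl_idx)→3200, (D,nl)→12100 …(+1); best=1640 via (C,hash)
  {BC}: card=4000; try (C,hash)→1800, (B,merge)→2700, (C,merge)→2800, (B,hash)→3400, (B,nl_idx)→4900, (B,nl)→20100 …(+1); best=1800 via (C,hash)
  {AC}: card=200; try (A,nl_idx)→1000, (A,hash)→1320, (C,merge)→1520, (A,merge)→1540, (C,hash)→1560, (C,nl)→8080 …(+1); best=1000 via (A,nl_idx)
  {BD}: card=1600; try (D,hash)→2080, (B,nl_idx)→2680, (B,merge)→2880, (D,merge)→2960, (D,nl_idx)→3200, (B,hash)→3440 …(+2); best=2080 via (D,hash)
  {AD}: card=4800; try (A,hash)→1360, (D,merge)→1680, (A,merge)→1720, (D,hash)→1840, (D,nl_idx)→5440, (A,nl_idx)→5760 …(+2); best=1360 via (A,hash)
  {AB}: card=3200; try (A,hash)→1520, (B,merge)→2520, (A,merge)→2640, (B,hash)→3360, (B,nl_idx)→3920, (A,nl_idx)→4800 …(+2); best=1520 via (A,hash)
  {BCD}: card=6400; try (C,hash)→5080, (B,hash)→7240, (D,hash)→7480, (C,merge)→22080, (B,nl_idx)→27240, (B,merge)→34640 …(+5); best=5080 via (C,hash)
  {ACD}: card=2400; try (D,hash)→2880, (D,merge)→3760, (D,nl_idx)→4800, (A,hash)→5160, (C,hash)→7560, (A,nl_idx)→20840 …(+5); best=2880 via (D,hash)
  {ABC}: card=1600; try (B,nl_idx)→4200, (B,hash)→4400, (B,merge)→4600, (C,hash)→6120, (A,hash)→6920, (A,nl_idx)→31400 …(+5); best=4200 via (B,nl_idx)
  {ABD}: card=12800; try (A,hash)→4800, (D,hash)→6400, (B,hash)→9360, (A,merge)→21920, (A,nl_idx)→26080, (D,nl_idx)→36720 …(+6); best=4800 via (A,hash)
  {ABCD}: card=1280; try (D,hash)→7480, (B,hash)→8480, (A,hash)→12600, (D,nl_idx)→16680, (C,hash)→19000, (B,nl_idx)→23360 …(+9); best=7480 via (D,hash)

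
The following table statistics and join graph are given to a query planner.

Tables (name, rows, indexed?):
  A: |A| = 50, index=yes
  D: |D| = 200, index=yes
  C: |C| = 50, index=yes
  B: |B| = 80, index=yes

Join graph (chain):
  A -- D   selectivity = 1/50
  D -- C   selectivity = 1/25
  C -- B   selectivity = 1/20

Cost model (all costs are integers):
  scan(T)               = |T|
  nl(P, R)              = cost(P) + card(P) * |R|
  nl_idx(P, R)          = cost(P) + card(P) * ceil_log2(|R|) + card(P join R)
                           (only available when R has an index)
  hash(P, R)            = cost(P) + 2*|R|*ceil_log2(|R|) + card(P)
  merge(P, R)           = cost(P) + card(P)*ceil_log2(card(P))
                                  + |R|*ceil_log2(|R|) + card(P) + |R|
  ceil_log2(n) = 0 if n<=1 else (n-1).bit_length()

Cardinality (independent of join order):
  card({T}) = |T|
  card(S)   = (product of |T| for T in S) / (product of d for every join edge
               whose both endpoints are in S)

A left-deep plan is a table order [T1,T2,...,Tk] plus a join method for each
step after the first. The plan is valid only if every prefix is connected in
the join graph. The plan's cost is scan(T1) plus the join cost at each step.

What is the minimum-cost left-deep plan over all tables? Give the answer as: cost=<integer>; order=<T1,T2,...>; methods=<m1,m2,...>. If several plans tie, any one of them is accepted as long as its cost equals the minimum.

Selinger DP (subsets sized 1..n):
  {A}: scan cost=50, card=50
  {D}: scan cost=200, card=200
  {C}: scan cost=50, card=50
  {B}: scan cost=80, card=80
  {AD}: card=200; try (D,nl_idx)→650, (A,hash)→1000, (A,nl_idx)→1600, (D,merge)→2200, (A,merge)→2350, (D,hash)→3300 …(+2); best=650 via (D,nl_idx)
  {CD}: card=400; try (D,nl_idx)→850, (C,hash)→1000, (C,nl_idx)→1800, (D,merge)→2200, (C,merge)→2350, (D,hash)→3300 …(+2); best=850 via (D,nl_idx)
  {BC}: card=200; try (B,nl_idx)→600, (C,hash)→760, (C,nl_idx)→760, (B,merge)→1040, (C,merge)→1070, (B,hash)→1220 …(+2); best=600 via (B,nl_idx)
  {ACD}: card=400; try (C,hash)→1450, (A,hash)→1850, (C,nl_idx)→2250, (C,merge)→2800, (A,nl_idx)→3650, (A,merge)→5200 …(+2); best=1450 via (C,hash)
  {BCD}: card=1600; try (B,hash)→2370, (D,nl_idx)→3800, (D,hash)→4000, (D,merge)→4200, (B,nl_idx)→5250, (B,merge)→5490 …(+2); best=2370 via (B,hash)
  {ABCD}: card=1600; try (B,hash)→2970, (A,hash)→4570, (B,nl_idx)→5850, (B,merge)→6090, (A,nl_idx)→13570, (A,merge)→21920 …(+2); best=2970 via (B,hash)

cost=2970; order=A,D,C,B; methods=nl_idx,hash,hash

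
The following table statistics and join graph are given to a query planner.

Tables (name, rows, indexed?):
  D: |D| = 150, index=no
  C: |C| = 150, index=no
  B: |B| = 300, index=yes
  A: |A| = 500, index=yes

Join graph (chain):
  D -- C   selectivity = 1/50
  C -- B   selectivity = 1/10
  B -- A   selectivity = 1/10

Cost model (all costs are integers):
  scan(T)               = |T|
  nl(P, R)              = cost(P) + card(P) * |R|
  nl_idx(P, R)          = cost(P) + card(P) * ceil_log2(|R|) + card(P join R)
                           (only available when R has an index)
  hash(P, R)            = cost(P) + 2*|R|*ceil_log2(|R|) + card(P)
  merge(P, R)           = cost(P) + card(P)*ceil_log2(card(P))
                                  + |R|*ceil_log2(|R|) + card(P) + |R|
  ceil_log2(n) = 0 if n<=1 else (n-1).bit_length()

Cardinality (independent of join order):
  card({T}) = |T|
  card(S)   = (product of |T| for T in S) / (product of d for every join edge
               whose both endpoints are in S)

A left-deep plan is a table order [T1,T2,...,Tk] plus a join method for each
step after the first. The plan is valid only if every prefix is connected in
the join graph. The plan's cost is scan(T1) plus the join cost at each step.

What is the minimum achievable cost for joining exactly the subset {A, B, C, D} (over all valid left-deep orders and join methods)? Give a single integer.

Selinger DP over subsets of {A,B,C,D}:
  {D}: scan cost=150, card=150
  {C}: scan cost=150, card=150
  {B}: scan cost=300, card=300
  {A}: scan cost=500, card=500
  {CD}: card=450; try (D,hash)→2700, (C,hash)→2700, (D,merge)→2850, (C,merge)→2850, (D,nl)→22650, (C,nl)→22650; best=2700 via (D,hash)
  {BC}: card=4500; try (C,hash)→3000, (B,merge)→4500, (C,merge)→4650, (B,hash)→5700, (B,nl_idx)→6000, (B,nl)→45150 …(+1); best=3000 via (C,hash)
  {AB}: card=15000; try (B,hash)→6400, (A,merge)→8300, (B,merge)→8500, (A,hash)→9600, (A,nl_idx)→18000, (B,nl_idx)→20000 …(+2); best=6400 via (B,hash)
  {BCD}: card=13500; try (B,hash)→8550, (D,hash)→9900, (B,merge)→10200, (B,nl_idx)→20250, (D,merge)→67350, (B,nl)→137700 …(+1); best=8550 via (B,hash)
  {ABC}: card=225000; try (A,hash)→16500, (C,hash)→23800, (A,merge)→71000, (C,merge)→232750, (A,nl_idx)→268500, (A,nl)→2253000 …(+1); best=16500 via (A,hash)
  {ABCD}: card=675000; try (A,hash)→31050, (A,merge)→216050, (D,hash)→243900, (A,nl_idx)→805050, (D,merge)→4292850, (A,nl)→6758550 …(+1); best=31050 via (A,hash)

31050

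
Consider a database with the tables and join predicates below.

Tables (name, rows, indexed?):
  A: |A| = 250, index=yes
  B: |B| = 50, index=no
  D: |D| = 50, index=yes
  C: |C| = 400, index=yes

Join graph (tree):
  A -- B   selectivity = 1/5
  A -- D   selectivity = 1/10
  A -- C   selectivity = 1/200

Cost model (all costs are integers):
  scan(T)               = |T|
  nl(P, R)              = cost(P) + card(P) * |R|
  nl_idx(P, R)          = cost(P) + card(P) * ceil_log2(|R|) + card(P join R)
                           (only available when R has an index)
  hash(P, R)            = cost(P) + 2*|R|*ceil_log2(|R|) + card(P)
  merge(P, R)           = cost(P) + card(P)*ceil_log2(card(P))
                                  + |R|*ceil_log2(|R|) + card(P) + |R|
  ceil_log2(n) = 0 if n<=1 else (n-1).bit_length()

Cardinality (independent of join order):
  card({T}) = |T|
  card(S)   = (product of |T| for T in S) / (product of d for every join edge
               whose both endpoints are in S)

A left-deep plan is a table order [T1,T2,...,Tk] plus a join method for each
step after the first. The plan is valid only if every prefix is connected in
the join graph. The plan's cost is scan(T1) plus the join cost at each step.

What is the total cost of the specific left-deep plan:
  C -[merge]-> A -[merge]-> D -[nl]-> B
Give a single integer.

step 1: scan C: cost=400, card=400
step 2: join A via merge
    card(P join A) = 400*250/(200) = 500
    cost = 400 + 400*9 + 250*8 + 400 + 250 = 6650
step 3: join D via merge
    card(P join D) = 500*50/(10) = 2500
    cost = 6650 + 500*9 + 50*6 + 500 + 50 = 12000
step 4: join B via nl
    card(P join B) = 2500*50/(5) = 25000
    cost = 12000 + 2500*50 = 137000

137000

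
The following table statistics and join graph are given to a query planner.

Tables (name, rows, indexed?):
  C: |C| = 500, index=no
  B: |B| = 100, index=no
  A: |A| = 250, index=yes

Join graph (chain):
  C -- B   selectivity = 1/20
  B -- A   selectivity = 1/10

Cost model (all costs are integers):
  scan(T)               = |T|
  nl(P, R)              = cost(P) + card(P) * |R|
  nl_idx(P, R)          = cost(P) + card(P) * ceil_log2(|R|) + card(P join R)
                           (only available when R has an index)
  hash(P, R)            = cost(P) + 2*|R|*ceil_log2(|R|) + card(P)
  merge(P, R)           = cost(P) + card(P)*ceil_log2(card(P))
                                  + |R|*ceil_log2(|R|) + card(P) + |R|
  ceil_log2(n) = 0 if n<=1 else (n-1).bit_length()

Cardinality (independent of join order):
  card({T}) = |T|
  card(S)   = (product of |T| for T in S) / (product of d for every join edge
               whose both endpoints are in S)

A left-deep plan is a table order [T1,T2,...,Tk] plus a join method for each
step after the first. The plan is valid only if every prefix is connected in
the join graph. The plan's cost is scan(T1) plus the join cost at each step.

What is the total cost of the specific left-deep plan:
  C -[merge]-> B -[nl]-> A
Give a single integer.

631300

step 1: scan C: cost=500, card=500
step 2: join B via merge
    card(P join B) = 500*100/(20) = 2500
    cost = 500 + 500*9 + 100*7 + 500 + 100 = 6300
step 3: join A via nl
    card(P join A) = 2500*250/(10) = 62500
    cost = 6300 + 2500*250 = 631300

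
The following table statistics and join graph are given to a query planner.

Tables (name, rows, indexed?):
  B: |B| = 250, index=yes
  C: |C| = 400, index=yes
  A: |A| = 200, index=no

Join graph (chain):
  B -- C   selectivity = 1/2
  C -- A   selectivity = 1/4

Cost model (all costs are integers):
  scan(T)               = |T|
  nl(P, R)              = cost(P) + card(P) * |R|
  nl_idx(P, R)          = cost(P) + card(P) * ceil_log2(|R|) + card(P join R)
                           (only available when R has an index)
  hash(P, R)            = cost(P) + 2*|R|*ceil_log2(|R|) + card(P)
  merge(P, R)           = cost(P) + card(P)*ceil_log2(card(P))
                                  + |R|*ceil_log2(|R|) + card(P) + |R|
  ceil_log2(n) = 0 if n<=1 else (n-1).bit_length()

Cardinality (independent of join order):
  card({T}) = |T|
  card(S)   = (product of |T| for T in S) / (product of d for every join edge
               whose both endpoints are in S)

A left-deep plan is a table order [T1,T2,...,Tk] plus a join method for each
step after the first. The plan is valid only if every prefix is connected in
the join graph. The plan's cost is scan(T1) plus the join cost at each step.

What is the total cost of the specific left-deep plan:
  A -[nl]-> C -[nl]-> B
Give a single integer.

step 1: scan A: cost=200, card=200
step 2: join C via nl
    card(P join C) = 200*400/(4) = 20000
    cost = 200 + 200*400 = 80200
step 3: join B via nl
    card(P join B) = 20000*250/(2) = 2500000
    cost = 80200 + 20000*250 = 5080200

5080200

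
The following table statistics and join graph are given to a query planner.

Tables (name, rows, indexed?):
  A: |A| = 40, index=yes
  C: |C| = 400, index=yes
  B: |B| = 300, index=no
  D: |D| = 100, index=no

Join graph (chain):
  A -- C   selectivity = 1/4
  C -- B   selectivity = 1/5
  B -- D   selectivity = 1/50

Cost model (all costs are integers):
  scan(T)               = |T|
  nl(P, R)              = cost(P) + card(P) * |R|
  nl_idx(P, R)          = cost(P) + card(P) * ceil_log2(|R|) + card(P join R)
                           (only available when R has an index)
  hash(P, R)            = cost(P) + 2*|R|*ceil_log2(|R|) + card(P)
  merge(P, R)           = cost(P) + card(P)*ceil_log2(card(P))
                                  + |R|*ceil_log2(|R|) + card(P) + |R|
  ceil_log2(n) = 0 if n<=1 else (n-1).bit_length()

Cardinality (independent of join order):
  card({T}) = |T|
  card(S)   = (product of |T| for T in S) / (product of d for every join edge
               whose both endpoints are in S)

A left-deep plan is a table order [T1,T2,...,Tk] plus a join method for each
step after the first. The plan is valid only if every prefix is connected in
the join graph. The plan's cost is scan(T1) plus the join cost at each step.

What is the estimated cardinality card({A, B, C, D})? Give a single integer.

480000

Tables in S: A(40), B(300), C(400), D(100)
Edges inside S: A-C(d=4), C-B(d=5), B-D(d=50)
numerator = 40 * 300 * 400 * 100 = 480000000
denominator = 4 * 5 * 50 = 1000
card(S) = 480000000 / 1000 = 480000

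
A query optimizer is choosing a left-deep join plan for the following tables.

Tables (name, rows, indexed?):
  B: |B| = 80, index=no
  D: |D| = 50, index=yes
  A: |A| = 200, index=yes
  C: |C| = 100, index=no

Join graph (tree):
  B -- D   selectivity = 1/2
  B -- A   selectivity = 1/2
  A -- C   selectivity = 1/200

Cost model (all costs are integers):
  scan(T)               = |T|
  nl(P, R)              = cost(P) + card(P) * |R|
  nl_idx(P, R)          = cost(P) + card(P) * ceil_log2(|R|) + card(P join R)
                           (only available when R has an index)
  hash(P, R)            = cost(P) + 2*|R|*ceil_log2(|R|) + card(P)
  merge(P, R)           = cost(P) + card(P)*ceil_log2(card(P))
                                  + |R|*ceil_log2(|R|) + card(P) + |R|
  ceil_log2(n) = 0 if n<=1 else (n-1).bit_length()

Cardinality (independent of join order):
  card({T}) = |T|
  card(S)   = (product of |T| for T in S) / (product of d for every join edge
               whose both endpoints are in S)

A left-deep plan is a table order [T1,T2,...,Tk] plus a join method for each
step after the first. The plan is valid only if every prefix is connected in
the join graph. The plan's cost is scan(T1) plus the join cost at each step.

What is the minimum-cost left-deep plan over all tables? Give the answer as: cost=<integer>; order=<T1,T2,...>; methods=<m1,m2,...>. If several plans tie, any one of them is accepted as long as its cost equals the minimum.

cost=6820; order=C,A,B,D; methods=nl_idx,hash,hash

Selinger DP (subsets sized 1..n):
  {B}: scan cost=80, card=80
  {D}: scan cost=50, card=50
  {A}: scan cost=200, card=200
  {C}: scan cost=100, card=100
  {BD}: card=2000; try (D,hash)→760, (B,merge)→1040, (D,merge)→1070, (B,hash)→1220, (D,nl_idx)→2560, (B,nl)→4050 …(+1); best=760 via (D,hash)
  {AB}: card=8000; try (B,hash)→1520, (A,merge)→2520, (B,merge)→2640, (A,hash)→3360, (A,nl_idx)→8720, (A,nl)→16080 …(+1); best=1520 via (B,hash)
  {AC}: card=100; try (A,nl_idx)→1000, (C,hash)→1800, (A,merge)→2700, (C,merge)→2800, (A,hash)→3400, (A,nl)→20100 …(+1); best=1000 via (A,nl_idx)
  {ABD}: card=200000; try (A,hash)→5960, (D,hash)→10120, (A,merge)→26560, (D,merge)→113870, (A,nl_idx)→216760, (D,nl_idx)→249520 …(+2); best=5960 via (A,hash)
  {ABC}: card=4000; try (B,hash)→2220, (B,merge)→2440, (B,nl)→9000, (C,hash)→10920, (C,merge)→114320, (C,nl)→801520; best=2220 via (B,hash)
  {ABCD}: card=100000; try (D,hash)→6820, (D,merge)→54570, (D,nl_idx)→126220, (D,nl)→202220, (C,hash)→207360, (C,merge)→3806760 …(+1); best=6820 via (D,hash)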